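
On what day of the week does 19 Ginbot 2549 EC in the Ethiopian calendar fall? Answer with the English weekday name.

Tuesday

Equivalently 31 May 2557 Gregorian, JDN 2655136.
JDN 2655136 mod 7 = 1, and JDN 0 was a Monday, so this is a Tuesday.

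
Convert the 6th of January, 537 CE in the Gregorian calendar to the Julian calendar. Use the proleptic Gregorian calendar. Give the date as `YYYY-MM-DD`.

0537-01-04

For dates in this range the Gregorian date is 2 days ahead of the Julian.
6 January 537 Gregorian − 2 days → 4 January 537 Julian.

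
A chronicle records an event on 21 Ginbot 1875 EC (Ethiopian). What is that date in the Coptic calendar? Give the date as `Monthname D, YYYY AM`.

Both dates share Julian Day Number 2408959; in the Coptic calendar that is 21 Pashons 1599 AM.

Pashons 21, 1599 AM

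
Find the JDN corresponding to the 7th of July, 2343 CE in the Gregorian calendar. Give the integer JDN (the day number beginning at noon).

2577010

JDN 2400001 is 17 November 1858 CE (Gregorian), MJD 0; the target day is +177009 days from there, so JDN = 2577010.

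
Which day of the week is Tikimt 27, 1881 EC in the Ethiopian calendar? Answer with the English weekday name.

Monday

In the Gregorian calendar this is 5 November 1888 (JDN 2410947).
JDN 2410947 mod 7 = 0, and JDN 0 was a Monday, so this is a Monday.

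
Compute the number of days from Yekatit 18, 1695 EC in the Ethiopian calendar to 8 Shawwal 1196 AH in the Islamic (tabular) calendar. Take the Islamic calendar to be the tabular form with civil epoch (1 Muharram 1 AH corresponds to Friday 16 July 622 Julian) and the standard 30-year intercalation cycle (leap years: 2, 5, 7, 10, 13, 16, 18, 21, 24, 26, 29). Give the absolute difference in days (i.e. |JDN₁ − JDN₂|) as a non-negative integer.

29060

JDN of the first date = 2343121.
JDN of the second date = 2372181.
|2372181 − 2343121| = 29060.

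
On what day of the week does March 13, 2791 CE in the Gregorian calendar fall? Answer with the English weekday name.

Since JDN mod 7 = 2 (0 = Monday), the day is Wednesday.

Wednesday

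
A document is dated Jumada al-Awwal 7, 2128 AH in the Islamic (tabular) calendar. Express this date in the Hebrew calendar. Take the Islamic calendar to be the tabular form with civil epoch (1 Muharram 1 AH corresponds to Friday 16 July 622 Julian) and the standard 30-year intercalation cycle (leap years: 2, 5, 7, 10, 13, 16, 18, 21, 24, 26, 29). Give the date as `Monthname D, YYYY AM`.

Av 7, 6446 AM

Julian Day Number of the source date = 2702302.
Converting JDN 2702302 to the Hebrew calendar gives 7 Av 6446 AM.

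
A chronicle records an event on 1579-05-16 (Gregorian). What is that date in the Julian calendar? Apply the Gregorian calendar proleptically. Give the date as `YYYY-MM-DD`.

The Julian–Gregorian offset here is 10 days (Julian trailing).
16 May 1579 Gregorian − 10 days → 6 May 1579 Julian.

1579-05-06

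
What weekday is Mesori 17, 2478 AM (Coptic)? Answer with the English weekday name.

Wednesday

In the Gregorian calendar this is 29 August 2762 (JDN 2730100).
JDN 2730100 mod 7 = 2, and JDN 0 was a Monday, so this is a Wednesday.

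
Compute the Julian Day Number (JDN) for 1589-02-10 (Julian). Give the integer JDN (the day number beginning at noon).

Equivalently 20 February 1589 (Gregorian).
JDN 2451545 is 1 January 2000 CE (Gregorian); the target day is −150064 days from there, so JDN = 2301481.

2301481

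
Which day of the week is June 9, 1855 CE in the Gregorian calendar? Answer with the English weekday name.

Saturday

JDN 2398744 mod 7 = 5, and JDN 0 was a Monday, so this is a Saturday.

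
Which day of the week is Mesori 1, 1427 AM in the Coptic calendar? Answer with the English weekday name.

In the Gregorian calendar this is 5 August 1711 (JDN 2346206).
2346206 ≡ 2 (mod 7); counting from Monday = 0 gives Wednesday.

Wednesday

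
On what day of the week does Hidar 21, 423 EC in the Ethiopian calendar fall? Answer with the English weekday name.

Monday

This is JDN 1878436 (18 November 430 Gregorian).
1878436 ≡ 0 (mod 7); counting from Monday = 0 gives Monday.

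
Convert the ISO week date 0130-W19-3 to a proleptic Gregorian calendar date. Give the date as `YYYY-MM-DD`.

0130-05-10

ISO week 1 of 130 is the week containing the first Thursday of 130.
Week 19, day 3 (Wednesday) lands on 0130-05-10.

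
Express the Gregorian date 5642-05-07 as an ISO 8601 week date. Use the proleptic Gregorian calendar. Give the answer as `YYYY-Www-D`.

The weekday is Wednesday (ISO weekday 3).
That Wednesday belongs to ISO week 19 of ISO year 5642.

5642-W19-3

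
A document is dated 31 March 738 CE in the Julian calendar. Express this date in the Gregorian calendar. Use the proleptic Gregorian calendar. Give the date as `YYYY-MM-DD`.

The Julian–Gregorian offset here is 4 days (Julian trailing).
31 March 738 Julian + 4 days → 4 April 738 Gregorian.

0738-04-04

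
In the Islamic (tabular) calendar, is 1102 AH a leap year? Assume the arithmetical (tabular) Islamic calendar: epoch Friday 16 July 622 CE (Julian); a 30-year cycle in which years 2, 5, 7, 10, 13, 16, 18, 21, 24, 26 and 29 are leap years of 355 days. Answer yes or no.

Year 1102 AH is year 22 of its 30-year cycle; leap positions are 2, 5, 7, 10, 13, 16, 18, 21, 24, 26, 29, so it is a common year (354 days).

no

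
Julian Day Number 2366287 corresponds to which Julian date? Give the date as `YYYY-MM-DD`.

1766-07-17

JDN 2366287 is 28 July 1766 in the Gregorian calendar.
In the Julian calendar that day is 1766-07-17.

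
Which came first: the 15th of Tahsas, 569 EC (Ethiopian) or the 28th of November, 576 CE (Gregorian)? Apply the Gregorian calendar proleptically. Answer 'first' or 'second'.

First date → JDN 1931787; second date → JDN 1931772.
JDN 1931772 < JDN 1931787, so the second date is earlier.

second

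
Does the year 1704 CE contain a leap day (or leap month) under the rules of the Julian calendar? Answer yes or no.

yes

1704 mod 4 = 0, so it is a leap year in the Julian calendar.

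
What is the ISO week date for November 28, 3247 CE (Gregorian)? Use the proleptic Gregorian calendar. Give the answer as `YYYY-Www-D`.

3247-W48-4

The weekday is Thursday (ISO weekday 4).
That Thursday belongs to ISO week 48 of ISO year 3247.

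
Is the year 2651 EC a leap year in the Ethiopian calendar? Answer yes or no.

2651 mod 4 = 3; in the Ethiopian calendar a year is leap when year mod 4 = 3, so it is a leap year.

yes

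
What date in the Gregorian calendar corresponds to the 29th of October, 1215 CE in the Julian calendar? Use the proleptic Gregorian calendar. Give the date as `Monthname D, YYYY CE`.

November 5, 1215 CE

For dates in this range the Gregorian date is 7 days ahead of the Julian.
29 October 1215 Julian + 7 days → 5 November 1215 Gregorian.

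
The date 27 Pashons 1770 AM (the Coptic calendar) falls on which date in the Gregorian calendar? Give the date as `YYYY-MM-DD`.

Both dates share Julian Day Number 2471423; in the Gregorian calendar that is 4 June 2054 CE.

2054-06-04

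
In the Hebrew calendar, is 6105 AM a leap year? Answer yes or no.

yes

Hebrew year 6105 is year 6 of its 19-year Metonic cycle; leap years are at positions 3, 6, 8, 11, 14, 17, 19, so it is a leap year (13 months).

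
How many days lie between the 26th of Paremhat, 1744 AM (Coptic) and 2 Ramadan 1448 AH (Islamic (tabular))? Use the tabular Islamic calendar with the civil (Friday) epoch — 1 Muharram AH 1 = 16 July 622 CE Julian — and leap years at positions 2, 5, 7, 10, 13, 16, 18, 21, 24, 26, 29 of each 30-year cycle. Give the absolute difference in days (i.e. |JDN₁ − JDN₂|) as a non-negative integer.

420

First date → JDN 2461866; second date → JDN 2461446.
The interval is |2461866 − 2461446| = 420 days.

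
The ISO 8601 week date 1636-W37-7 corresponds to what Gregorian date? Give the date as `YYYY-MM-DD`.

ISO week 1 of 1636 is the week containing the first Thursday of 1636.
Week 37, day 7 (Sunday) lands on 1636-09-14.

1636-09-14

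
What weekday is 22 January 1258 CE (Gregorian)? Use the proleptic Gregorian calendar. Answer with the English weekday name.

JDN 2180557 mod 7 = 1, and JDN 0 was a Monday, so this is a Tuesday.

Tuesday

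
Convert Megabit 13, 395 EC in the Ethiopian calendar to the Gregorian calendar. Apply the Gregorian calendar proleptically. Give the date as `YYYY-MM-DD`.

0403-03-10

Julian Day Number of the source date = 1868321.
Converting JDN 1868321 to the Gregorian calendar gives 10 March 403 CE.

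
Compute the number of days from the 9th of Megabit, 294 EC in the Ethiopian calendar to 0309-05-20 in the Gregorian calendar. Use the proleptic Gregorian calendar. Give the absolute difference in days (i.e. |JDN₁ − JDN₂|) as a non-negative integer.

2632

JDN of the first date = 1831427.
JDN of the second date = 1834059.
|1834059 − 1831427| = 2632.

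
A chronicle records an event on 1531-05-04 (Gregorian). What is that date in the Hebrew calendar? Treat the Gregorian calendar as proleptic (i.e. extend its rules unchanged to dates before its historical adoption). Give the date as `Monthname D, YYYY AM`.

Both dates share Julian Day Number 2280369; in the Hebrew calendar that is 7 Iyar 5291 AM.

Iyar 7, 5291 AM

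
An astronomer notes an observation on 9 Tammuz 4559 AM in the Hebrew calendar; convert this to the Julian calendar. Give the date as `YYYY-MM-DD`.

0799-06-17

Julian Day Number of the source date = 2013060.
Converting JDN 2013060 to the Julian calendar gives 17 June 799 CE.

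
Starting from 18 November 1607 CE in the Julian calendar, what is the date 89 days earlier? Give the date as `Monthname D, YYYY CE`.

August 21, 1607 CE

Counting 89 days back from JDN 2308336 reaches JDN 2308247, which is August 21, 1607 CE.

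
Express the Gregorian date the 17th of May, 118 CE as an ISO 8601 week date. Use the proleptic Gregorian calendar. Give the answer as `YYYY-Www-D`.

0118-W20-2

The weekday is Tuesday (ISO weekday 2).
That Tuesday belongs to ISO week 20 of ISO year 118.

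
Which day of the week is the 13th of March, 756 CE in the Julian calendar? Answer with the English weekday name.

In the proleptic Gregorian calendar this is 17 March 756 (JDN 1997259).
Since JDN mod 7 = 5 (0 = Monday), the day is Saturday.

Saturday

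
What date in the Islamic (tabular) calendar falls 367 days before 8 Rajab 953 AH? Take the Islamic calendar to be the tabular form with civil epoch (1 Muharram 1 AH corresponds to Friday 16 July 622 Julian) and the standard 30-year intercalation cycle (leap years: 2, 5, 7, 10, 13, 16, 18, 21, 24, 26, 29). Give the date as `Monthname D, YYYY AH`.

Counting 367 days back from JDN 2285981 reaches JDN 2285614, which is Jumada al-Thani 24, 952 AH.

Jumada al-Thani 24, 952 AH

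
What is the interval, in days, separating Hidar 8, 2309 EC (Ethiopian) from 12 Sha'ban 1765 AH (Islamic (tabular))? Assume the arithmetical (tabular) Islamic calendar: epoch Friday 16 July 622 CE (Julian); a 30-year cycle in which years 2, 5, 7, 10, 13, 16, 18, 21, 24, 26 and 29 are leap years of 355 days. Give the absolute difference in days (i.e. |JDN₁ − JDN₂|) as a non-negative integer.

JDN of the first date = 2567285.
JDN of the second date = 2573761.
|2573761 − 2567285| = 6476.

6476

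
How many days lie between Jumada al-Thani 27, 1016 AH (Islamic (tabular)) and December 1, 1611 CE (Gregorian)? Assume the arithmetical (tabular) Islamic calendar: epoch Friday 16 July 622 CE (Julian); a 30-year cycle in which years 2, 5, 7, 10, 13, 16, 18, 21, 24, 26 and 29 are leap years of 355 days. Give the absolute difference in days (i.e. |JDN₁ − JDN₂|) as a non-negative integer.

JDN of the first date = 2308296.
JDN of the second date = 2309800.
|2309800 − 2308296| = 1504.

1504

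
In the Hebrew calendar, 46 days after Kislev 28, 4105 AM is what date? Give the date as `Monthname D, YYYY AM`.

Shevat 15, 4105 AM

Counting 46 days forward from JDN 1847058 reaches JDN 1847104, which is Shevat 15, 4105 AM.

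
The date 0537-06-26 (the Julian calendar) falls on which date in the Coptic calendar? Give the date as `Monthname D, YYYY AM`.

Both dates share Julian Day Number 1917374; in the Coptic calendar that is 2 Epip 253 AM.

Epip 2, 253 AM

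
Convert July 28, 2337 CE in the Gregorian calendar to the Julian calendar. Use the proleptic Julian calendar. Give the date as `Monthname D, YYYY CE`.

July 12, 2337 CE

The Julian–Gregorian offset here is 16 days (Julian trailing).
28 July 2337 Gregorian − 16 days → 12 July 2337 Julian.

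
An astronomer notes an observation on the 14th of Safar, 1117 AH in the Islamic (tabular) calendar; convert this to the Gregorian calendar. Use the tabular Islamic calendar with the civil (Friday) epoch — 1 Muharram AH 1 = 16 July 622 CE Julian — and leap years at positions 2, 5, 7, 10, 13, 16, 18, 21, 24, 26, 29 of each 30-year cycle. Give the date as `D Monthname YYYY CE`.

7 June 1705 CE

Julian Day Number of the source date = 2343956.
Converting JDN 2343956 to the Gregorian calendar gives 7 June 1705 CE.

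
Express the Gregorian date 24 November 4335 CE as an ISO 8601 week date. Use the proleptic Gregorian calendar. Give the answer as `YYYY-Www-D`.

4335-W47-7

The weekday is Sunday (ISO weekday 7).
That Sunday belongs to ISO week 47 of ISO year 4335.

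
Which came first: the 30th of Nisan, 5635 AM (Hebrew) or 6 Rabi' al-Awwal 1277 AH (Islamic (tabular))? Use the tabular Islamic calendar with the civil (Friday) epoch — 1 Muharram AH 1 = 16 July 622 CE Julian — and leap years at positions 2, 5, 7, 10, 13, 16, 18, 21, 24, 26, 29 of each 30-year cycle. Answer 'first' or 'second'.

First date → JDN 2406014; second date → JDN 2400676.
JDN 2400676 < JDN 2406014, so the second date is earlier.

second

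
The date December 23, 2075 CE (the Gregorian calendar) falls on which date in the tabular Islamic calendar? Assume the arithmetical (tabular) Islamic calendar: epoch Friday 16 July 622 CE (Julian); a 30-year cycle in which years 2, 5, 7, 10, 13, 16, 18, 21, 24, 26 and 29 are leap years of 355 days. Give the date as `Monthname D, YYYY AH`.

Both dates share Julian Day Number 2479295; in the tabular Islamic calendar that is 15 Muharram 1499 AH.

Muharram 15, 1499 AH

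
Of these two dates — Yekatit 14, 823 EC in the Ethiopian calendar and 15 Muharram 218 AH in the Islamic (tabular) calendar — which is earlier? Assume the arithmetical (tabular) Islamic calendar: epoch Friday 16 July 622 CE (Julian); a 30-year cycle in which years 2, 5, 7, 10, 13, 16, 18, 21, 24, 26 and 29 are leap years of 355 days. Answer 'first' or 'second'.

first

Converting both to JDN: 2024619 vs 2025352; the smaller is the first.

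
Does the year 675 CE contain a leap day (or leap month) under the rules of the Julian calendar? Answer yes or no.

675 mod 4 = 3, so it is a common year in the Julian calendar.

no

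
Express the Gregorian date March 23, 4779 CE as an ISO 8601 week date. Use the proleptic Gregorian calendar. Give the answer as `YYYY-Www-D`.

The weekday is Friday (ISO weekday 5).
That Friday belongs to ISO week 12 of ISO year 4779.

4779-W12-5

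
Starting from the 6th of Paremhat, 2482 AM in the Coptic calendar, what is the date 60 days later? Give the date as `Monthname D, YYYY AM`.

Pashons 6, 2482 AM

Counting 60 days forward from JDN 2731400 reaches JDN 2731460, which is Pashons 6, 2482 AM.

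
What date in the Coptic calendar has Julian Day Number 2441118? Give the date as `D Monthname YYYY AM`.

8 Paoni 1687 AM

JDN 2441118 is 15 June 1971 in the Gregorian calendar.
In the Coptic calendar that day is 8 Paoni 1687 AM.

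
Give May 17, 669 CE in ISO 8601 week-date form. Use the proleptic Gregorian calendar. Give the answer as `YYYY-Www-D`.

0669-W20-1

The weekday is Monday (ISO weekday 1).
That Monday belongs to ISO week 20 of ISO year 669.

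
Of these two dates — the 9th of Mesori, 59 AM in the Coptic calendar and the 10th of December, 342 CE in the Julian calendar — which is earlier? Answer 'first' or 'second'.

The two dates have Julian Day Numbers 1846552 and 1846317 respectively.
Since 1846317 < 1846552, the second date comes first.

second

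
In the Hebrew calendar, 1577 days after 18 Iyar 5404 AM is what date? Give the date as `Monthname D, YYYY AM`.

The starting date is JDN 2321663; 2321663 + 1577 = 2323240.
JDN 2323240 corresponds to Tishrei 1, 5409 AM.

Tishrei 1, 5409 AM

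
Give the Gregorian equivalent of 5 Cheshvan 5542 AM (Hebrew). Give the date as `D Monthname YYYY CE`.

Both dates share Julian Day Number 2371854; in the Gregorian calendar that is 24 October 1781 CE.

24 October 1781 CE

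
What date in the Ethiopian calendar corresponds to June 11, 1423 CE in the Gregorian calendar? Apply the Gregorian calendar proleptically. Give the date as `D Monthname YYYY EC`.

Both dates share Julian Day Number 2240961; in the Ethiopian calendar that is 8 Sene 1415 EC.

8 Sene 1415 EC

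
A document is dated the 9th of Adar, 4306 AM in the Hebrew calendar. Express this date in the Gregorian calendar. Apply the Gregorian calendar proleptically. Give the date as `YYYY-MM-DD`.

0546-03-01

Julian Day Number of the source date = 1920542.
Converting JDN 1920542 to the Gregorian calendar gives 1 March 546 CE.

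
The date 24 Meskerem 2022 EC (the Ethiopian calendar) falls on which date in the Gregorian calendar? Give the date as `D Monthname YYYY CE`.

Both dates share Julian Day Number 2462414; in the Gregorian calendar that is 4 October 2029 CE.

4 October 2029 CE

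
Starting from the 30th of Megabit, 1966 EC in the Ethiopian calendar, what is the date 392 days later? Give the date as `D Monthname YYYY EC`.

27 Miyazya 1967 EC

Counting 392 days forward from JDN 2442146 reaches JDN 2442538, which is 27 Miyazya 1967 EC.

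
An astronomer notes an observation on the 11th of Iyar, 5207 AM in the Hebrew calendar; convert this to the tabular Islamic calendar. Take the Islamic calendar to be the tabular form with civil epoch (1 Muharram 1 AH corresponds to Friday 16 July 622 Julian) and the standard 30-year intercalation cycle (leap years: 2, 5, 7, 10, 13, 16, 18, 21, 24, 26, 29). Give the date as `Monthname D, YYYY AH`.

Safar 10, 851 AH

The source date corresponds to 6 May 1447 in the proleptic Gregorian calendar (JDN 2249691).
That day falls on 10 Safar 851 AH in the tabular Islamic calendar.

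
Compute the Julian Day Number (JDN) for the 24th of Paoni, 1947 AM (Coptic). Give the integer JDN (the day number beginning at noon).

Equivalently 3 July 2231 (Gregorian).
JDN 2400001 is 17 November 1858 CE (Gregorian), MJD 0; the target day is +136098 days from there, so JDN = 2536099.

2536099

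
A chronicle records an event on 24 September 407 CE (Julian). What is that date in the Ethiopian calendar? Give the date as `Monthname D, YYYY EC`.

Both dates share Julian Day Number 1869981; in the Ethiopian calendar that is 26 Meskerem 400 EC.

Meskerem 26, 400 EC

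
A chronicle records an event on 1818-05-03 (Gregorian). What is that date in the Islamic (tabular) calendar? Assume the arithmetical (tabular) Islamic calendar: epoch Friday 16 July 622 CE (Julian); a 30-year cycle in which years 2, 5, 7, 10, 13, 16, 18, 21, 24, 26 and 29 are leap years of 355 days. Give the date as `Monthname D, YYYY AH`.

Jumada al-Thani 26, 1233 AH

Both dates share Julian Day Number 2385193; in the tabular Islamic calendar that is 26 Jumada al-Thani 1233 AH.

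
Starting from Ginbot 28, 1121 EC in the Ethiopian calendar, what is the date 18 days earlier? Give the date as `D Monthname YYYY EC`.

JDN of Ginbot 28, 1121 EC = 2133568.
2133568 − 18 = 2133550.
JDN 2133550 in the Ethiopian calendar is 10 Ginbot 1121 EC.

10 Ginbot 1121 EC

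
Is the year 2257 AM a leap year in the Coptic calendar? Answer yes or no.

2257 mod 4 = 1; in the Coptic calendar a year is leap when year mod 4 = 3, so it is a common year.

no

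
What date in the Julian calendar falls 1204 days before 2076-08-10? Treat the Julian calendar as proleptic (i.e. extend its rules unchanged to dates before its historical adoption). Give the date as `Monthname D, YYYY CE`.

Counting 1204 days back from JDN 2479539 reaches JDN 2478335, which is April 24, 2073 CE.

April 24, 2073 CE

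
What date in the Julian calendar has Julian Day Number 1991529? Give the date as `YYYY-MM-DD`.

JDN 1991529 is 9 July 740 in the proleptic Gregorian calendar.
In the Julian calendar that day is 0740-07-05.

0740-07-05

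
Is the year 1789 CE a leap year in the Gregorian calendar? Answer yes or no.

no

1789 is not divisible by 4, so it is a common year.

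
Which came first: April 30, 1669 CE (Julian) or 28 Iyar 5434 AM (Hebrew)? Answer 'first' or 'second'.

First date → JDN 2330780; second date → JDN 2332630.
JDN 2330780 < JDN 2332630, so the first date is earlier.

first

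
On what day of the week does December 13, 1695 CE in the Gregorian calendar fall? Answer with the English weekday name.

Tuesday

JDN 2340493 mod 7 = 1, and JDN 0 was a Monday, so this is a Tuesday.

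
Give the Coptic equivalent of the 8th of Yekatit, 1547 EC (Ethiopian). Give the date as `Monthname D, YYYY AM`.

Julian Day Number of the source date = 2289054.
Converting JDN 2289054 to the Coptic calendar gives 8 Meshir 1271 AM.

Meshir 8, 1271 AM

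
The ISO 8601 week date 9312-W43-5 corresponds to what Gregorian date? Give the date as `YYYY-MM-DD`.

ISO week 1 of 9312 is the week containing the first Thursday of 9312.
Week 43, day 5 (Friday) lands on 9312-10-28.

9312-10-28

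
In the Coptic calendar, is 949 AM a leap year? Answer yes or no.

no

949 mod 4 = 1; in the Coptic calendar a year is leap when year mod 4 = 3, so it is a common year.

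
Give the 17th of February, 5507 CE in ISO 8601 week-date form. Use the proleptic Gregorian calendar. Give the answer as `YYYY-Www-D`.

5507-W07-7

The weekday is Sunday (ISO weekday 7).
That Sunday belongs to ISO week 7 of ISO year 5507.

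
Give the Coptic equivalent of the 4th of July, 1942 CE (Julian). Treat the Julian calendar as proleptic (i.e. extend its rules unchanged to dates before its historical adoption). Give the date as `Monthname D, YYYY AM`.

The source date corresponds to 17 July 1942 in the Gregorian calendar (JDN 2430558).
That day falls on 10 Epip 1658 AM in the Coptic calendar.

Epip 10, 1658 AM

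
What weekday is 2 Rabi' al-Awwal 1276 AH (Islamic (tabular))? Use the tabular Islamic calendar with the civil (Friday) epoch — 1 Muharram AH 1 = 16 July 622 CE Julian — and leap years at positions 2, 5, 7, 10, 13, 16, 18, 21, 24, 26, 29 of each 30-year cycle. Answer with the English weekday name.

Thursday

Equivalently 29 September 1859 Gregorian, JDN 2400317.
2400317 ≡ 3 (mod 7); counting from Monday = 0 gives Thursday.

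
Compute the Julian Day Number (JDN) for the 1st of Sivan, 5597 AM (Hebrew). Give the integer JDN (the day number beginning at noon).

2392165

Equivalently 4 June 1837 (Gregorian).
JDN 2400001 is 17 November 1858 CE (Gregorian), MJD 0; the target day is −7836 days from there, so JDN = 2392165.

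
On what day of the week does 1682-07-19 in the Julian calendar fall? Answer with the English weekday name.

Wednesday

In the Gregorian calendar this is 29 July 1682 (JDN 2335608).
2335608 ≡ 2 (mod 7); counting from Monday = 0 gives Wednesday.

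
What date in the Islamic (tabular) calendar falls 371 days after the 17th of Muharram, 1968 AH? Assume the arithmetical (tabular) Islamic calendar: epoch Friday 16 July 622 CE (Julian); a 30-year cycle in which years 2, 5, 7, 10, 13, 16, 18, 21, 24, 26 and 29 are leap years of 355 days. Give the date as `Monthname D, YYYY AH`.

Safar 3, 1969 AH

Counting 371 days forward from JDN 2645495 reaches JDN 2645866, which is Safar 3, 1969 AH.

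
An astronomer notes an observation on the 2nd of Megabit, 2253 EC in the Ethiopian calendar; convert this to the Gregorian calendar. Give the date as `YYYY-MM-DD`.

Both dates share Julian Day Number 2546945; in the Gregorian calendar that is 13 March 2261 CE.

2261-03-13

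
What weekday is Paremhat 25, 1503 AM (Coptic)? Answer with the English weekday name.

Sunday

In the Gregorian calendar this is 1 April 1787 (JDN 2373839).
JDN 2373839 mod 7 = 6, and JDN 0 was a Monday, so this is a Sunday.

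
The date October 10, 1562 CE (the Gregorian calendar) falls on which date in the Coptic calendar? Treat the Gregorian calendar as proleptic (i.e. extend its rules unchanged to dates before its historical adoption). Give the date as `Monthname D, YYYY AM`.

Paopi 3, 1279 AM

Julian Day Number of the source date = 2291851.
Converting JDN 2291851 to the Coptic calendar gives 3 Paopi 1279 AM.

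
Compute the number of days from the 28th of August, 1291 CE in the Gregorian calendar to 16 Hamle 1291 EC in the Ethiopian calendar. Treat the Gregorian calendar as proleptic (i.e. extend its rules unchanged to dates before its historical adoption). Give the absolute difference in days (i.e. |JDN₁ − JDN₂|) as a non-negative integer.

First date → JDN 2192828; second date → JDN 2195708.
The interval is |2192828 − 2195708| = 2880 days.

2880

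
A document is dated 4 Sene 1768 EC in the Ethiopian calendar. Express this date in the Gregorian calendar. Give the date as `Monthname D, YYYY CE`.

Both dates share Julian Day Number 2369891; in the Gregorian calendar that is 9 June 1776 CE.

June 9, 1776 CE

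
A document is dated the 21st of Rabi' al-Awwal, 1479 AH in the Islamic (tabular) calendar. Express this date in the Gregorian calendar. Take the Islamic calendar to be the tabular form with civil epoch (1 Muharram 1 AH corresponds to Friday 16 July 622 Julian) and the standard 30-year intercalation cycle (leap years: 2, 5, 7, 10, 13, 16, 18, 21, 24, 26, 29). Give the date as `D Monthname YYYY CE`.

1 October 2056 CE

Julian Day Number of the source date = 2472273.
Converting JDN 2472273 to the Gregorian calendar gives 1 October 2056 CE.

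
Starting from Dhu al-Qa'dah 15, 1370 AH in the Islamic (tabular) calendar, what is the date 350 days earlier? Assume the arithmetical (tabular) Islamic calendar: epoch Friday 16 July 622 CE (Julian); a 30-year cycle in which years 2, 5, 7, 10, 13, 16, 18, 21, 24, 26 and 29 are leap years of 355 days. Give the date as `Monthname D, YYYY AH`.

Dhu al-Qa'dah 19, 1369 AH

Counting 350 days back from JDN 2433877 reaches JDN 2433527, which is Dhu al-Qa'dah 19, 1369 AH.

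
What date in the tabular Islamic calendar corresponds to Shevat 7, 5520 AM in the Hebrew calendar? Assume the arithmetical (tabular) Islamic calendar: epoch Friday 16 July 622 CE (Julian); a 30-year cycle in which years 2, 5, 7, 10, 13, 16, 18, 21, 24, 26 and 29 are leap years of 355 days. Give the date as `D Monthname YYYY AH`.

Both dates share Julian Day Number 2363911; in the tabular Islamic calendar that is 6 Jumada al-Thani 1173 AH.

6 Jumada al-Thani 1173 AH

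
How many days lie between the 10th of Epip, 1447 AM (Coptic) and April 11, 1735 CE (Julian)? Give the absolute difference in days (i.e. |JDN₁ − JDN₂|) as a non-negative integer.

JDN of the first date = 2353490.
JDN of the second date = 2354867.
|2354867 − 2353490| = 1377.

1377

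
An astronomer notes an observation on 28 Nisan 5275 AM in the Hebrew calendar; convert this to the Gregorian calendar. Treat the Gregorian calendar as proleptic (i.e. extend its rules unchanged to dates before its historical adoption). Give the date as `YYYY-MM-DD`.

Julian Day Number of the source date = 2274514.
Converting JDN 2274514 to the Gregorian calendar gives 23 April 1515 CE.

1515-04-23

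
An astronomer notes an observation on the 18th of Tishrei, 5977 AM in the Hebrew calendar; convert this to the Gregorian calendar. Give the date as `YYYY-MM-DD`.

2216-10-01

Both dates share Julian Day Number 2530711; in the Gregorian calendar that is 1 October 2216 CE.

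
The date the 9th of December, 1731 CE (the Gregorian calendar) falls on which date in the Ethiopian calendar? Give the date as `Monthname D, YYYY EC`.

Julian Day Number of the source date = 2353637.
Converting JDN 2353637 to the Ethiopian calendar gives 1 Tahsas 1724 EC.

Tahsas 1, 1724 EC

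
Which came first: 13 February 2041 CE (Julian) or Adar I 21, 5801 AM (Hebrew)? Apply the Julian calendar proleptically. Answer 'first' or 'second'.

second

Converting both to JDN: 2466577 vs 2466573; the smaller is the second.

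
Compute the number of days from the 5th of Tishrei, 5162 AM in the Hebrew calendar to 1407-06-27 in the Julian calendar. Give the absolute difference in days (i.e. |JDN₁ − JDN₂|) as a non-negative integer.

First date → JDN 2233028; second date → JDN 2235142.
The interval is |2233028 − 2235142| = 2114 days.

2114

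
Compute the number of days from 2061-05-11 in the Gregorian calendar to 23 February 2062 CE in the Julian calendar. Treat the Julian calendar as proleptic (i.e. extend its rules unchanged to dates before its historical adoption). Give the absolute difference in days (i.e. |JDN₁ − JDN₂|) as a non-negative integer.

301

JDN of the first date = 2473956.
JDN of the second date = 2474257.
|2474257 − 2473956| = 301.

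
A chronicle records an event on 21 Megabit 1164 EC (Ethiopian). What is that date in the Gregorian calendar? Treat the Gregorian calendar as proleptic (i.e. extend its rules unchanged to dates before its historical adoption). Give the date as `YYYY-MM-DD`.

Julian Day Number of the source date = 2149207.
Converting JDN 2149207 to the Gregorian calendar gives 24 March 1172 CE.

1172-03-24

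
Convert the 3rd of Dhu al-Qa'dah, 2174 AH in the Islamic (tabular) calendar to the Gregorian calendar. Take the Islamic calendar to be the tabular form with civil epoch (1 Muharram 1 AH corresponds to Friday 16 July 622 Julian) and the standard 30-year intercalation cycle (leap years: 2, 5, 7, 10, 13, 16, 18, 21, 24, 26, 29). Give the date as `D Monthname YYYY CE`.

Both dates share Julian Day Number 2718776; in the Gregorian calendar that is 28 August 2731 CE.

28 August 2731 CE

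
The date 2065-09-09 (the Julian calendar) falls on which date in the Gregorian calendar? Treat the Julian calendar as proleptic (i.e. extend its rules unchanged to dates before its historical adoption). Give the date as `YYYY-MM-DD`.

The Julian–Gregorian offset here is 13 days (Julian trailing).
9 September 2065 Julian + 13 days → 22 September 2065 Gregorian.

2065-09-22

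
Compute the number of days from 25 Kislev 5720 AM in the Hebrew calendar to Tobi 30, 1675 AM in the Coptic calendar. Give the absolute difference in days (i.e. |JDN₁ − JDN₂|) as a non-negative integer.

322

First date → JDN 2436929; second date → JDN 2436607.
The interval is |2436929 − 2436607| = 322 days.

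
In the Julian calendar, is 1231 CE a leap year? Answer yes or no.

1231 mod 4 = 3, so it is a common year in the Julian calendar.

no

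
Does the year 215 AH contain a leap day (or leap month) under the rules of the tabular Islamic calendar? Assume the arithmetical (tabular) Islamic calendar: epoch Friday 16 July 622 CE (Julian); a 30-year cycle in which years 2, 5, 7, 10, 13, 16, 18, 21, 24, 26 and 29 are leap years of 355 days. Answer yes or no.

Year 215 AH is year 5 of its 30-year cycle; leap positions are 2, 5, 7, 10, 13, 16, 18, 21, 24, 26, 29, so it is a leap year (355 days).

yes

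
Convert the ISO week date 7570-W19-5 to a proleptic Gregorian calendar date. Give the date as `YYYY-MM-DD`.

7570-05-08

ISO week 1 of 7570 is the week containing the first Thursday of 7570.
Week 19, day 5 (Friday) lands on 7570-05-08.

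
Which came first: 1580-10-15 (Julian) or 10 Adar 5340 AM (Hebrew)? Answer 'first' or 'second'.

The two dates have Julian Day Numbers 2298441 and 2298209 respectively.
Since 2298209 < 2298441, the second date comes first.

second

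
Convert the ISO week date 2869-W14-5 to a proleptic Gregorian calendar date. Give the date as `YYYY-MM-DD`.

2869-04-05

ISO week 1 of 2869 is the week containing the first Thursday of 2869.
Week 14, day 5 (Friday) lands on 2869-04-05.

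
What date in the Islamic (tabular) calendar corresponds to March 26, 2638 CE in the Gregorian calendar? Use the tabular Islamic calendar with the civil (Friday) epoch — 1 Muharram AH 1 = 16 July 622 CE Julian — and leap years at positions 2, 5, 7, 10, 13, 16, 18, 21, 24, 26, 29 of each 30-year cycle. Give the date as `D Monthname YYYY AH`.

18 Rajab 2078 AH

Julian Day Number of the source date = 2684654.
Converting JDN 2684654 to the tabular Islamic calendar gives 18 Rajab 2078 AH.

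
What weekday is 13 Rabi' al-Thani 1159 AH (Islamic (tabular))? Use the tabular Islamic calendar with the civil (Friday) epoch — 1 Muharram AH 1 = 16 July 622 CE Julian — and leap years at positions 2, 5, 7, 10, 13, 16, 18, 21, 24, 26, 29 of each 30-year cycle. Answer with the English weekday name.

Thursday

Equivalently 5 May 1746 Gregorian, JDN 2358898.
2358898 ≡ 3 (mod 7); counting from Monday = 0 gives Thursday.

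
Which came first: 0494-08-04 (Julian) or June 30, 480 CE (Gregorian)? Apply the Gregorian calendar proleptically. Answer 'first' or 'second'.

second

First date → JDN 1901707; second date → JDN 1896558.
JDN 1896558 < JDN 1901707, so the second date is earlier.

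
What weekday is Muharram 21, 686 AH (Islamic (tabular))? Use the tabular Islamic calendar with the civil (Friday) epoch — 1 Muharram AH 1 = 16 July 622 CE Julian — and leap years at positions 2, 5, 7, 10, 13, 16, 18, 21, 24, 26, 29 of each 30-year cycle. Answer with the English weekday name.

Equivalently 15 March 1287 Gregorian, JDN 2191201.
Since JDN mod 7 = 5 (0 = Monday), the day is Saturday.

Saturday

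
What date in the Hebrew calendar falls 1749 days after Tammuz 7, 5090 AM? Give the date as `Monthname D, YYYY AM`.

The starting date is JDN 2207016; 2207016 + 1749 = 2208765.
JDN 2208765 corresponds to Nisan 15, 5095 AM.

Nisan 15, 5095 AM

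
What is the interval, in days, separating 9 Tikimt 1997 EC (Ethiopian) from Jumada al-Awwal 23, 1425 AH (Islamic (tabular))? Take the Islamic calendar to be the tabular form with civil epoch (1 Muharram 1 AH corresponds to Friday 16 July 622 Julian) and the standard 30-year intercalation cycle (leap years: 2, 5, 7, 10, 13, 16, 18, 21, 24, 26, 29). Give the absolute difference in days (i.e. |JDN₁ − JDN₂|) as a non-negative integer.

100

First date → JDN 2453298; second date → JDN 2453198.
The interval is |2453298 − 2453198| = 100 days.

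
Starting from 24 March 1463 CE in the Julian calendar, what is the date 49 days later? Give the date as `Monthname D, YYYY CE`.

JDN of 24 March 1463 CE = 2255501.
2255501 + 49 = 2255550.
JDN 2255550 in the Julian calendar is May 12, 1463 CE.

May 12, 1463 CE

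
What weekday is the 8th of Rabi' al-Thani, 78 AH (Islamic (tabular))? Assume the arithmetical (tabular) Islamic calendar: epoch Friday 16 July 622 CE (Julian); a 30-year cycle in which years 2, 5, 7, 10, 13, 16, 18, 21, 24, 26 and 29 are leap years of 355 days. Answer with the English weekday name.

Wednesday

Equivalently 7 July 697 Gregorian, JDN 1975822.
JDN 1975822 mod 7 = 2, and JDN 0 was a Monday, so this is a Wednesday.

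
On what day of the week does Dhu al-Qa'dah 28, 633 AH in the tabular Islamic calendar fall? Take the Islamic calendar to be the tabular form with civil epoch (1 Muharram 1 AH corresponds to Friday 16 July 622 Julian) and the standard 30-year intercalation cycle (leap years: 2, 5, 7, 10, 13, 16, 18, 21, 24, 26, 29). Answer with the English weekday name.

In the proleptic Gregorian calendar this is 10 August 1236 (JDN 2172722).
JDN 2172722 mod 7 = 6, and JDN 0 was a Monday, so this is a Sunday.

Sunday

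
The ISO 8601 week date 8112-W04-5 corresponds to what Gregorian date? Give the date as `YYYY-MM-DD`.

8112-01-29

ISO week 1 of 8112 is the week containing the first Thursday of 8112.
Week 4, day 5 (Friday) lands on 8112-01-29.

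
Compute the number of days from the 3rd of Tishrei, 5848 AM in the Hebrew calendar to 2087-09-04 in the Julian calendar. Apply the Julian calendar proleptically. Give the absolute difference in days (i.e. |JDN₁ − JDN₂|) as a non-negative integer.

12

JDN of the first date = 2483593.
JDN of the second date = 2483581.
|2483581 − 2483593| = 12.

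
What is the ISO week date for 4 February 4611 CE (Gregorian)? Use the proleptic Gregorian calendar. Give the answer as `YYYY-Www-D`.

The weekday is Monday (ISO weekday 1).
That Monday belongs to ISO week 6 of ISO year 4611.

4611-W06-1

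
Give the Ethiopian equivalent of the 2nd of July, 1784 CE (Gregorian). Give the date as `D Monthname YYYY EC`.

27 Sene 1776 EC

Julian Day Number of the source date = 2372836.
Converting JDN 2372836 to the Ethiopian calendar gives 27 Sene 1776 EC.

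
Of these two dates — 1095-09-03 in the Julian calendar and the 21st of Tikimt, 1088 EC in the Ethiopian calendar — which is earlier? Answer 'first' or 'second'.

The two dates have Julian Day Numbers 2121252 and 2121298 respectively.
Since 2121252 < 2121298, the first date comes first.

first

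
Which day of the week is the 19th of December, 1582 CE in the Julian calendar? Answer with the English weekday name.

Wednesday

In the Gregorian calendar this is 29 December 1582 (JDN 2299236).
JDN 2299236 mod 7 = 2, and JDN 0 was a Monday, so this is a Wednesday.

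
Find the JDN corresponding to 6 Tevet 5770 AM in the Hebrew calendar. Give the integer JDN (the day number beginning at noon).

Equivalently 23 December 2009 (Gregorian).
JDN 2299161 is 15 October 1582 CE (Gregorian); the target day is +156028 days from there, so JDN = 2455189.

2455189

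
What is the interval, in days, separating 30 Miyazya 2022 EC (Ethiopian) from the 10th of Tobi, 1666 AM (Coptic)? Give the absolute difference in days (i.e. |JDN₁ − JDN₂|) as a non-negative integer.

29330

First date → JDN 2462630; second date → JDN 2433300.
The interval is |2462630 − 2433300| = 29330 days.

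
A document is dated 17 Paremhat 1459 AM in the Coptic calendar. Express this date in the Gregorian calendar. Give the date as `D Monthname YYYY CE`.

24 March 1743 CE

Julian Day Number of the source date = 2357760.
Converting JDN 2357760 to the Gregorian calendar gives 24 March 1743 CE.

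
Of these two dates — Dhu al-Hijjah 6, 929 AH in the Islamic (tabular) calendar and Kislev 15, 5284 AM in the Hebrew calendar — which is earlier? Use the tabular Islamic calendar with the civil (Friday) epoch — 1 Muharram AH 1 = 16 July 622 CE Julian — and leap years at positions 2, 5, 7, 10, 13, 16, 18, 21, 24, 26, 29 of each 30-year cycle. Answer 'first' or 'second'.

first

Converting both to JDN: 2277622 vs 2277659; the smaller is the first.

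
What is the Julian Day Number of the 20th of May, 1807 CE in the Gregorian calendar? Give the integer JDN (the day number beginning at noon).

2381192

JDN 2400001 is 17 November 1858 CE (Gregorian), MJD 0; the target day is −18809 days from there, so JDN = 2381192.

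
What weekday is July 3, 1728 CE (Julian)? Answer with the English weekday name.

Wednesday

In the Gregorian calendar this is 14 July 1728 (JDN 2352394).
Since JDN mod 7 = 2 (0 = Monday), the day is Wednesday.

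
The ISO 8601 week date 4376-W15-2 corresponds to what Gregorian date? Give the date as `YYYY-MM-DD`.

4376-04-06

ISO week 1 of 4376 is the week containing the first Thursday of 4376.
Week 15, day 2 (Tuesday) lands on 4376-04-06.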